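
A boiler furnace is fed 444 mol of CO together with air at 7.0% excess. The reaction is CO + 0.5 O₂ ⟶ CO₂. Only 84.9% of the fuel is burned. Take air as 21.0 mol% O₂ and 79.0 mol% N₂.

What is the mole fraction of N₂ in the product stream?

Stoichiometric O₂ = 0.5 × 444 = 222 mol; O₂ fed = 222 × 1.070 = 237.5 mol.
N₂ fed = 237.5 × 79/21 = 893.6 mol.
Fuel reacted = 0.849 × 444 → ξ = 377 mol.
Outlet (n = n₀ + ν ξ):
  CO: 444 − 1(377) = 67.04
  O₂: 237.5 − 0.5(377) = 49.06
  N₂: 893.6 (inert)
  CO₂: 0 + 1(377) = 377
Total out = 1387 mol; y_N₂ = 893.6 / 1387 = 0.6444.

0.644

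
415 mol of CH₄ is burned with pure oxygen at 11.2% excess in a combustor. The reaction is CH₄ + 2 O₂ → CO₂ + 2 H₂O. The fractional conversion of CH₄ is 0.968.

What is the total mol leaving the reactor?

1340 mol

Stoichiometric O₂ = 2 × 415 = 830 mol; O₂ fed = 830 × 1.112 = 923 mol.
Fuel reacted = 0.968 × 415 → ξ = 401.7 mol.
Outlet (n = n₀ + ν ξ):
  CH₄: 415 − 1(401.7) = 13.28
  O₂: 923 − 2(401.7) = 119.5
  CO₂: 0 + 1(401.7) = 401.7
  H₂O: 0 + 2(401.7) = 803.4
Total out = 13.28 + 119.5 + 401.7 + 803.4 = 1338 mol.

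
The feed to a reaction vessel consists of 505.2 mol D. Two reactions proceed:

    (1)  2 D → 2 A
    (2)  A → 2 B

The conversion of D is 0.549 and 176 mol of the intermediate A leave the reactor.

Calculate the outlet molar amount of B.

Conversion of D: D consumed = 2ξ₁ = 0.549 × 505.2 → ξ₁ = 138.7 mol.
A balance: n_A = 0 + 2ξ₁ − 1ξ₂ = 176 → ξ₂ = (2·138.7 − 176)/1 = 101.4 mol.
Outlet amounts (n = n₀ + Σ ν·ξ):
  D: 505.2 − 2(138.7) = 227.8
  A: 0 + 2(138.7) − 1(101.4) = 176
  B: 0 + 2(101.4) = 202.7

203 mol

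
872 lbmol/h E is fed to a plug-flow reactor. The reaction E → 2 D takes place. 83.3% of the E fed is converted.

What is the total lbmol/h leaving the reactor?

E reacted = 0.833 × 872 = 726.4 lbmol/h; ν_E = −1, so ξ = 726.4/1 = 726.4 lbmol/h.
Outlet amounts (n = n₀ + ν ξ):
  E: 872 − 1(726.4) = 145.6
  D: 0 + 2(726.4) = 1453
Total out = 145.6 + 1453 = 1598 lbmol/h.

1600 lbmol/h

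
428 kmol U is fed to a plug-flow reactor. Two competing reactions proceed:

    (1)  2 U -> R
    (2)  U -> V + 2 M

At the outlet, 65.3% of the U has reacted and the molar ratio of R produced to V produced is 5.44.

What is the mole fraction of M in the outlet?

Conversion of U: U consumed = 0.653 × 428 = 279.5 kmol = 2ξ₁ + 1ξ₂.
Selectivity: 1ξ₁ / (1ξ₂) = 5.44 → ξ₁ = 5.44 ξ₂.
Substitute: (2·5.44 + 1) ξ₂ = 279.5 → ξ₂ = 23.53 kmol, ξ₁ = 128 kmol.
Outlet amounts (n = n₀ + Σ ν·ξ):
  U: 428 − 2(128) − 1(23.53) = 148.5
  R: 0 + 1(128) = 128
  V: 0 + 1(23.53) = 23.53
  M: 0 + 2(23.53) = 47.05
Total out = 347.1 kmol; y_M = 47.05 / 347.1 = 0.1356.

0.136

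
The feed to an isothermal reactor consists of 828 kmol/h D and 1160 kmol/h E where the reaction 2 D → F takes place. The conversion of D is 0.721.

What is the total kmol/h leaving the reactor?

D reacted = 0.721 × 828 = 597 kmol/h; ν_D = −2, so ξ = 597/2 = 298.5 kmol/h.
Outlet amounts (n = n₀ + ν ξ):
  D: 828 − 2(298.5) = 231
  F: 0 + 1(298.5) = 298.5
  E: 1160 (inert)
Total out = 231 + 298.5 + 1160 = 1690 kmol/h.

1690 kmol/h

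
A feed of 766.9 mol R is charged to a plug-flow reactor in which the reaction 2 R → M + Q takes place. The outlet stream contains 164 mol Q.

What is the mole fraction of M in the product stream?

0.214

For Q: n = n₀ + 1ξ → 164 = 0 + 1ξ, giving ξ = 164 mol.
Outlet amounts (n = n₀ + ν ξ):
  R: 766.9 − 2(164) = 438.9
  M: 0 + 1(164) = 164
  Q: 0 + 1(164) = 164
Total out = 766.9 mol; y_M = 164 / 766.9 = 0.2138.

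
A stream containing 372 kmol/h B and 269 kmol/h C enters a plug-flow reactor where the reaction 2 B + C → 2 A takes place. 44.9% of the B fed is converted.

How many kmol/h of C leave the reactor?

B reacted = 0.449 × 372 = 167 kmol/h; ν_B = −2, so ξ = 167/2 = 83.51 kmol/h.
Outlet amounts (n = n₀ + ν ξ):
  B: 372 − 2(83.51) = 205
  C: 269 − 1(83.51) = 185.5
  A: 0 + 2(83.51) = 167

185 kmol/h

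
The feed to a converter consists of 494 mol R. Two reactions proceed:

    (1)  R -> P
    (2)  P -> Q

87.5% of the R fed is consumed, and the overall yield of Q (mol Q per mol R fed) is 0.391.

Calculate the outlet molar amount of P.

239 mol

Conversion of R: R consumed = 1ξ₁ = 0.875 × 494 → ξ₁ = 432.2 mol.
Yield of Q: 1ξ₂ / 494 = 0.391 → ξ₂ = 193.2 mol.
Outlet amounts (n = n₀ + Σ ν·ξ):
  R: 494 − 1(432.2) = 61.75
  P: 0 + 1(432.2) − 1(193.2) = 239.1
  Q: 0 + 1(193.2) = 193.2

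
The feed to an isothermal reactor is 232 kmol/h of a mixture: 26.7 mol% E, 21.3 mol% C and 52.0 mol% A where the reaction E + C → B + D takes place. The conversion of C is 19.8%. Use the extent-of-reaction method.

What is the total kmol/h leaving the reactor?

C reacted = 0.198 × 49.42 = 9.784 kmol/h; ν_C = −1, so ξ = 9.784/1 = 9.784 kmol/h.
Outlet amounts (n = n₀ + ν ξ):
  E: 61.94 − 1(9.784) = 52.16
  C: 49.42 − 1(9.784) = 39.63
  B: 0 + 1(9.784) = 9.784
  D: 0 + 1(9.784) = 9.784
  A: 120.6 (inert)
Total out = 52.16 + 39.63 + 9.784 + 9.784 + 120.6 = 232 kmol/h.

232 kmol/h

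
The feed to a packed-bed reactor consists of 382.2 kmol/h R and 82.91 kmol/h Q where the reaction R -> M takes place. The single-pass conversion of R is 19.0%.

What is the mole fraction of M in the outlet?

R reacted = 0.19 × 382.2 = 72.62 kmol/h; ν_R = −1, so ξ = 72.62/1 = 72.62 kmol/h.
Outlet amounts (n = n₀ + ν ξ):
  R: 382.2 − 1(72.62) = 309.6
  M: 0 + 1(72.62) = 72.62
  Q: 82.91 (inert)
Total out = 465.1 kmol/h; y_M = 72.62 / 465.1 = 0.1561.

0.156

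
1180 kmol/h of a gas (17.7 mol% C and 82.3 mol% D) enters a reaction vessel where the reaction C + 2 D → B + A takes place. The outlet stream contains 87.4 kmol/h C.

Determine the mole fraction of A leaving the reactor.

For C: n = n₀ − 1ξ → 87.4 = 208.9 − 1ξ, giving ξ = 121.5 kmol/h.
Outlet amounts (n = n₀ + ν ξ):
  C: 208.9 − 1(121.5) = 87.4
  D: 971.1 − 2(121.5) = 728.2
  B: 0 + 1(121.5) = 121.5
  A: 0 + 1(121.5) = 121.5
Total out = 1059 kmol/h; y_A = 121.5 / 1059 = 0.1147.

0.115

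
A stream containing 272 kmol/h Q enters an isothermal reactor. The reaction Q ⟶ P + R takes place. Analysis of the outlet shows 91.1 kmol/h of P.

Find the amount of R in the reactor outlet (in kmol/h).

For P: n = n₀ + 1ξ → 91.1 = 0 + 1ξ, giving ξ = 91.1 kmol/h.
Outlet amounts (n = n₀ + ν ξ):
  Q: 272 − 1(91.1) = 180.9
  P: 0 + 1(91.1) = 91.1
  R: 0 + 1(91.1) = 91.1

91.1 kmol/h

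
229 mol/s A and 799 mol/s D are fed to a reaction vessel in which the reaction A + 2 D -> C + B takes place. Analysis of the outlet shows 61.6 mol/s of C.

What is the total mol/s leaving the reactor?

For C: n = n₀ + 1ξ → 61.6 = 0 + 1ξ, giving ξ = 61.6 mol/s.
Outlet amounts (n = n₀ + ν ξ):
  A: 229 − 1(61.6) = 167.4
  D: 799 − 2(61.6) = 675.8
  C: 0 + 1(61.6) = 61.6
  B: 0 + 1(61.6) = 61.6
Total out = 167.4 + 675.8 + 61.6 + 61.6 = 966.4 mol/s.

966 mol/s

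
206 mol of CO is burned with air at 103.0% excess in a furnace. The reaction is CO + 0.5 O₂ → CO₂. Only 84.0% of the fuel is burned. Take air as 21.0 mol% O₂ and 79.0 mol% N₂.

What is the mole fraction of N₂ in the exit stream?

Stoichiometric O₂ = 0.5 × 206 = 103 mol; O₂ fed = 103 × 2.030 = 209.1 mol.
N₂ fed = 209.1 × 79/21 = 786.6 mol.
Fuel reacted = 0.84 × 206 → ξ = 173 mol.
Outlet (n = n₀ + ν ξ):
  CO: 206 − 1(173) = 32.96
  O₂: 209.1 − 0.5(173) = 122.6
  N₂: 786.6 (inert)
  CO₂: 0 + 1(173) = 173
Total out = 1115 mol; y_N₂ = 786.6 / 1115 = 0.7054.

0.705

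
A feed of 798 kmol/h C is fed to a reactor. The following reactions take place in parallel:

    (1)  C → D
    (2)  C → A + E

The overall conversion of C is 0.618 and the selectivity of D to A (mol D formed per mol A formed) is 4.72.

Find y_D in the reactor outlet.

Conversion of C: C consumed = 0.618 × 798 = 493.2 kmol/h = 1ξ₁ + 1ξ₂.
Selectivity: 1ξ₁ / (1ξ₂) = 4.72 → ξ₁ = 4.72 ξ₂.
Substitute: (1·4.72 + 1) ξ₂ = 493.2 → ξ₂ = 86.22 kmol/h, ξ₁ = 406.9 kmol/h.
Outlet amounts (n = n₀ + Σ ν·ξ):
  C: 798 − 1(406.9) − 1(86.22) = 304.8
  D: 0 + 1(406.9) = 406.9
  A: 0 + 1(86.22) = 86.22
  E: 0 + 1(86.22) = 86.22
Total out = 884.2 kmol/h; y_D = 406.9 / 884.2 = 0.4602.

0.46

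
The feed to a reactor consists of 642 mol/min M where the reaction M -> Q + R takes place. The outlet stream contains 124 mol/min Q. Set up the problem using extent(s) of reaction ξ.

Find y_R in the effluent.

For Q: n = n₀ + 1ξ → 124 = 0 + 1ξ, giving ξ = 124 mol/min.
Outlet amounts (n = n₀ + ν ξ):
  M: 642 − 1(124) = 518
  Q: 0 + 1(124) = 124
  R: 0 + 1(124) = 124
Total out = 766 mol/min; y_R = 124 / 766 = 0.1619.

0.162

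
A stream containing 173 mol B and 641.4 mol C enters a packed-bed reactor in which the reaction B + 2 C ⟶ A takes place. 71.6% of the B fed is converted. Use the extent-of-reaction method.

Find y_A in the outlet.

0.219

B reacted = 0.716 × 173 = 123.9 mol; ν_B = −1, so ξ = 123.9/1 = 123.9 mol.
Outlet amounts (n = n₀ + ν ξ):
  B: 173 − 1(123.9) = 49.13
  C: 641.4 − 2(123.9) = 393.7
  A: 0 + 1(123.9) = 123.9
Total out = 566.7 mol; y_A = 123.9 / 566.7 = 0.2186.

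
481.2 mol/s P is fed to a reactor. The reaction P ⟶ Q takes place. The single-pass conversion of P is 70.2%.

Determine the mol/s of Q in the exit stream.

338 mol/s

P reacted = 0.702 × 481.2 = 337.8 mol/s; ν_P = −1, so ξ = 337.8/1 = 337.8 mol/s.
Outlet amounts (n = n₀ + ν ξ):
  P: 481.2 − 1(337.8) = 143.4
  Q: 0 + 1(337.8) = 337.8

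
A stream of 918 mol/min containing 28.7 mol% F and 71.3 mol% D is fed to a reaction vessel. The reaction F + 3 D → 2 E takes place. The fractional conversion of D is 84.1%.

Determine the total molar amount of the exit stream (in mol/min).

551 mol/min

D reacted = 0.841 × 654.5 = 550.5 mol/min; ν_D = −3, so ξ = 550.5/3 = 183.5 mol/min.
Outlet amounts (n = n₀ + ν ξ):
  F: 263.5 − 1(183.5) = 79.98
  D: 654.5 − 3(183.5) = 104.1
  E: 0 + 2(183.5) = 367
Total out = 79.98 + 104.1 + 367 = 551 mol/min.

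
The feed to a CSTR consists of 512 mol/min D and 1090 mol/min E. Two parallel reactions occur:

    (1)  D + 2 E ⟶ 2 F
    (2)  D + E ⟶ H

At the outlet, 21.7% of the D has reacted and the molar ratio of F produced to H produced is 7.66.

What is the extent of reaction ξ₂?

ξ₂ = 23 mol/min

Conversion of D: D consumed = 0.217 × 512 = 111.1 mol/min = 1ξ₁ + 1ξ₂.
Selectivity: 2ξ₁ / (1ξ₂) = 7.66 → ξ₁ = 3.83 ξ₂.
Substitute: (1·3.83 + 1) ξ₂ = 111.1 → ξ₂ = 23 mol/min, ξ₁ = 88.1 mol/min.
Outlet amounts (n = n₀ + Σ ν·ξ):
  D: 512 − 1(88.1) − 1(23) = 400.9
  E: 1090 − 2(88.1) − 1(23) = 890.8
  F: 0 + 2(88.1) = 176.2
  H: 0 + 1(23) = 23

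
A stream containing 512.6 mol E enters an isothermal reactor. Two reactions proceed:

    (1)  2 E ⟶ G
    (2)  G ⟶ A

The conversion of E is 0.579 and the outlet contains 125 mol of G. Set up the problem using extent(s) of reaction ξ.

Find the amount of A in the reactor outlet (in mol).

Conversion of E: E consumed = 2ξ₁ = 0.579 × 512.6 → ξ₁ = 148.4 mol.
G balance: n_G = 0 + 1ξ₁ − 1ξ₂ = 125 → ξ₂ = (1·148.4 − 125)/1 = 23.4 mol.
Outlet amounts (n = n₀ + Σ ν·ξ):
  E: 512.6 − 2(148.4) = 215.8
  G: 0 + 1(148.4) − 1(23.4) = 125
  A: 0 + 1(23.4) = 23.4

23.4 mol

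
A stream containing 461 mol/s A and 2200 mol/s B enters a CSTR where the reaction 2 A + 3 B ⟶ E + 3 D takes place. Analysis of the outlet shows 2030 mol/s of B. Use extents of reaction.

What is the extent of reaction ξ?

For B: n = n₀ − 3ξ → 2030 = 2200 − 3ξ, giving ξ = 56.67 mol/s.
Outlet amounts (n = n₀ + ν ξ):
  A: 461 − 2(56.67) = 347.7
  B: 2200 − 3(56.67) = 2030
  E: 0 + 1(56.67) = 56.67
  D: 0 + 3(56.67) = 170

ξ = 56.7 mol/s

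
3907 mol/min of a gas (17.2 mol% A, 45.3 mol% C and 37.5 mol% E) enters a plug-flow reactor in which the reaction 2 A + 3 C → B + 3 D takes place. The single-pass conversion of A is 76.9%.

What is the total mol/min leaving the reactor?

3650 mol/min

A reacted = 0.769 × 672 = 516.8 mol/min; ν_A = −2, so ξ = 516.8/2 = 258.4 mol/min.
Outlet amounts (n = n₀ + ν ξ):
  A: 672 − 2(258.4) = 155.2
  C: 1770 − 3(258.4) = 994.7
  B: 0 + 1(258.4) = 258.4
  D: 0 + 3(258.4) = 775.2
  E: 1465 (inert)
Total out = 155.2 + 994.7 + 258.4 + 775.2 + 1465 = 3649 mol/min.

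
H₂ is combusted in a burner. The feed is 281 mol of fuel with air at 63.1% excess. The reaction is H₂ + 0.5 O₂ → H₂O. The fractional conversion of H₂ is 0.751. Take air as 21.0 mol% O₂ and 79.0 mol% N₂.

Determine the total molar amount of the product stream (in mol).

1270 mol

Stoichiometric O₂ = 0.5 × 281 = 140.5 mol; O₂ fed = 140.5 × 1.631 = 229.2 mol.
N₂ fed = 229.2 × 79/21 = 862.1 mol.
Fuel reacted = 0.751 × 281 → ξ = 211 mol.
Outlet (n = n₀ + ν ξ):
  H₂: 281 − 1(211) = 69.97
  O₂: 229.2 − 0.5(211) = 123.6
  N₂: 862.1 (inert)
  H₂O: 0 + 1(211) = 211
Total out = 69.97 + 123.6 + 862.1 + 211 = 1267 mol.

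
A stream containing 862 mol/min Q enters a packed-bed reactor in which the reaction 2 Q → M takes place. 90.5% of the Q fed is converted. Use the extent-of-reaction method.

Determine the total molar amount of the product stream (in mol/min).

Q reacted = 0.905 × 862 = 780.1 mol/min; ν_Q = −2, so ξ = 780.1/2 = 390.1 mol/min.
Outlet amounts (n = n₀ + ν ξ):
  Q: 862 − 2(390.1) = 81.89
  M: 0 + 1(390.1) = 390.1
Total out = 81.89 + 390.1 = 471.9 mol/min.

472 mol/min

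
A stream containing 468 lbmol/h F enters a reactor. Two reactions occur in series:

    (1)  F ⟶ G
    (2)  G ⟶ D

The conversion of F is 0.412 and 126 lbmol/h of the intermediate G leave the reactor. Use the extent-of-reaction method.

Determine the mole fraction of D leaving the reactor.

Conversion of F: F consumed = 1ξ₁ = 0.412 × 468 → ξ₁ = 192.8 lbmol/h.
G balance: n_G = 0 + 1ξ₁ − 1ξ₂ = 126 → ξ₂ = (1·192.8 − 126)/1 = 66.82 lbmol/h.
Outlet amounts (n = n₀ + Σ ν·ξ):
  F: 468 − 1(192.8) = 275.2
  G: 0 + 1(192.8) − 1(66.82) = 126
  D: 0 + 1(66.82) = 66.82
Total out = 468 lbmol/h; y_D = 66.82 / 468 = 0.1428.

0.143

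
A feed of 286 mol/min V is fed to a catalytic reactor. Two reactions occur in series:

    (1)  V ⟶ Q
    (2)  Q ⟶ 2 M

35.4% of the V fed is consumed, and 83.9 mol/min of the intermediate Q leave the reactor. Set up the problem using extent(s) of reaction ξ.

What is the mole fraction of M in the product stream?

0.114

Conversion of V: V consumed = 1ξ₁ = 0.354 × 286 → ξ₁ = 101.2 mol/min.
Q balance: n_Q = 0 + 1ξ₁ − 1ξ₂ = 83.9 → ξ₂ = (1·101.2 − 83.9)/1 = 17.34 mol/min.
Outlet amounts (n = n₀ + Σ ν·ξ):
  V: 286 − 1(101.2) = 184.8
  Q: 0 + 1(101.2) − 1(17.34) = 83.9
  M: 0 + 2(17.34) = 34.69
Total out = 303.3 mol/min; y_M = 34.69 / 303.3 = 0.1144.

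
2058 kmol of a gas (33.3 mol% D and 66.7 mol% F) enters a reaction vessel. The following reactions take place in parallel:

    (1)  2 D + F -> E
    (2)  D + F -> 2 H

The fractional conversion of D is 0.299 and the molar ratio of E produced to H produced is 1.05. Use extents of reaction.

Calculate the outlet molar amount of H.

Conversion of D: D consumed = 0.299 × 685.3 = 204.9 kmol = 2ξ₁ + 1ξ₂.
Selectivity: 1ξ₁ / (2ξ₂) = 1.05 → ξ₁ = 2.1 ξ₂.
Substitute: (2·2.1 + 1) ξ₂ = 204.9 → ξ₂ = 39.41 kmol, ξ₁ = 82.75 kmol.
Outlet amounts (n = n₀ + Σ ν·ξ):
  D: 685.3 − 2(82.75) − 1(39.41) = 480.4
  F: 1373 − 1(82.75) − 1(39.41) = 1251
  E: 0 + 1(82.75) = 82.75
  H: 0 + 2(39.41) = 78.81

78.8 kmol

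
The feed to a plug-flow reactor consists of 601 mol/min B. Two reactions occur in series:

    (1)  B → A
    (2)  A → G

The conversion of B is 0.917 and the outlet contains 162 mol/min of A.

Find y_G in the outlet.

Conversion of B: B consumed = 1ξ₁ = 0.917 × 601 → ξ₁ = 551.1 mol/min.
A balance: n_A = 0 + 1ξ₁ − 1ξ₂ = 162 → ξ₂ = (1·551.1 − 162)/1 = 389.1 mol/min.
Outlet amounts (n = n₀ + Σ ν·ξ):
  B: 601 − 1(551.1) = 49.88
  A: 0 + 1(551.1) − 1(389.1) = 162
  G: 0 + 1(389.1) = 389.1
Total out = 601 mol/min; y_G = 389.1 / 601 = 0.6474.

0.647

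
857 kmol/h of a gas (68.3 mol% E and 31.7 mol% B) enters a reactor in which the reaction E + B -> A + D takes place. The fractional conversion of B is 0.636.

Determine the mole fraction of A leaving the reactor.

B reacted = 0.636 × 271.7 = 172.8 kmol/h; ν_B = −1, so ξ = 172.8/1 = 172.8 kmol/h.
Outlet amounts (n = n₀ + ν ξ):
  E: 585.3 − 1(172.8) = 412.5
  B: 271.7 − 1(172.8) = 98.89
  A: 0 + 1(172.8) = 172.8
  D: 0 + 1(172.8) = 172.8
Total out = 857 kmol/h; y_A = 172.8 / 857 = 0.2016.

0.202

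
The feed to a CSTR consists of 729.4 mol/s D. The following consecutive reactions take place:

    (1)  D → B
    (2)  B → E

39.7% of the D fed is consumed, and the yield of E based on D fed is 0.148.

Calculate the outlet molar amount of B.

Conversion of D: D consumed = 1ξ₁ = 0.397 × 729.4 → ξ₁ = 289.6 mol/s.
Yield of E: 1ξ₂ / 729.4 = 0.148 → ξ₂ = 108 mol/s.
Outlet amounts (n = n₀ + Σ ν·ξ):
  D: 729.4 − 1(289.6) = 439.8
  B: 0 + 1(289.6) − 1(108) = 181.6
  E: 0 + 1(108) = 108

182 mol/s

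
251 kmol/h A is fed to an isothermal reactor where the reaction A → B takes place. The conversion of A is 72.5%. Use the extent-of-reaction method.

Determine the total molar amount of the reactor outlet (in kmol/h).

A reacted = 0.725 × 251 = 182 kmol/h; ν_A = −1, so ξ = 182/1 = 182 kmol/h.
Outlet amounts (n = n₀ + ν ξ):
  A: 251 − 1(182) = 69.03
  B: 0 + 1(182) = 182
Total out = 69.03 + 182 = 251 kmol/h.

251 kmol/h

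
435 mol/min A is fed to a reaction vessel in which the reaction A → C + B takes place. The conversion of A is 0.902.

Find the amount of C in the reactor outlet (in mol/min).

A reacted = 0.902 × 435 = 392.4 mol/min; ν_A = −1, so ξ = 392.4/1 = 392.4 mol/min.
Outlet amounts (n = n₀ + ν ξ):
  A: 435 − 1(392.4) = 42.63
  C: 0 + 1(392.4) = 392.4
  B: 0 + 1(392.4) = 392.4

392 mol/min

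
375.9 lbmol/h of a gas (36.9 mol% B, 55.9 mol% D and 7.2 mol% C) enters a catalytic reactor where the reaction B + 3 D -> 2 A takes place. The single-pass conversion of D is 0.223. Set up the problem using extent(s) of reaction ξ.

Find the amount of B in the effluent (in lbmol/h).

D reacted = 0.223 × 210.1 = 46.86 lbmol/h; ν_D = −3, so ξ = 46.86/3 = 15.62 lbmol/h.
Outlet amounts (n = n₀ + ν ξ):
  B: 138.7 − 1(15.62) = 123.1
  D: 210.1 − 3(15.62) = 163.3
  A: 0 + 2(15.62) = 31.24
  C: 27.06 (inert)

123 lbmol/h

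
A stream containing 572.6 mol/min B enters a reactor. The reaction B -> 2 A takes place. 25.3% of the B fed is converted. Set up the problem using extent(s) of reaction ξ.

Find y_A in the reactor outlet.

B reacted = 0.253 × 572.6 = 144.9 mol/min; ν_B = −1, so ξ = 144.9/1 = 144.9 mol/min.
Outlet amounts (n = n₀ + ν ξ):
  B: 572.6 − 1(144.9) = 427.7
  A: 0 + 2(144.9) = 289.7
Total out = 717.5 mol/min; y_A = 289.7 / 717.5 = 0.4038.

0.404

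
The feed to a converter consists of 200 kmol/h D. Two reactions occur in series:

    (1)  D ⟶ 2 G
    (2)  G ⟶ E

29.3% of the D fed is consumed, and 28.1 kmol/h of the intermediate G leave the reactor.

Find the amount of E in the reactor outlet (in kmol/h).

Conversion of D: D consumed = 1ξ₁ = 0.293 × 200 → ξ₁ = 58.6 kmol/h.
G balance: n_G = 0 + 2ξ₁ − 1ξ₂ = 28.1 → ξ₂ = (2·58.6 − 28.1)/1 = 89.1 kmol/h.
Outlet amounts (n = n₀ + Σ ν·ξ):
  D: 200 − 1(58.6) = 141.4
  G: 0 + 2(58.6) − 1(89.1) = 28.1
  E: 0 + 1(89.1) = 89.1

89.1 kmol/h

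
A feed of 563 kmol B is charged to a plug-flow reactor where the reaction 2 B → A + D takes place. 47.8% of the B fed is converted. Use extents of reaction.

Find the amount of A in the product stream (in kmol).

135 kmol

B reacted = 0.478 × 563 = 269.1 kmol; ν_B = −2, so ξ = 269.1/2 = 134.6 kmol.
Outlet amounts (n = n₀ + ν ξ):
  B: 563 − 2(134.6) = 293.9
  A: 0 + 1(134.6) = 134.6
  D: 0 + 1(134.6) = 134.6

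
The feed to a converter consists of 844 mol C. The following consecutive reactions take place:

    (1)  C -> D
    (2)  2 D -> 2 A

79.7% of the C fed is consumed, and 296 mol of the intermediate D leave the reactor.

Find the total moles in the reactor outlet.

Conversion of C: C consumed = 1ξ₁ = 0.797 × 844 → ξ₁ = 672.7 mol.
D balance: n_D = 0 + 1ξ₁ − 2ξ₂ = 296 → ξ₂ = (1·672.7 − 296)/2 = 188.3 mol.
Outlet amounts (n = n₀ + Σ ν·ξ):
  C: 844 − 1(672.7) = 171.3
  D: 0 + 1(672.7) − 2(188.3) = 296
  A: 0 + 2(188.3) = 376.7
Total out = 171.3 + 296 + 376.7 = 844 mol.

844 mol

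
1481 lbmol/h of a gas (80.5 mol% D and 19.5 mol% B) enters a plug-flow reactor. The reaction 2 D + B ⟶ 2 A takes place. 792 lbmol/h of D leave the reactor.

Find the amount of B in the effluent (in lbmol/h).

For D: n = n₀ − 2ξ → 792 = 1192 − 2ξ, giving ξ = 200.1 lbmol/h.
Outlet amounts (n = n₀ + ν ξ):
  D: 1192 − 2(200.1) = 792
  B: 288.8 − 1(200.1) = 88.69
  A: 0 + 2(200.1) = 400.2

88.7 lbmol/h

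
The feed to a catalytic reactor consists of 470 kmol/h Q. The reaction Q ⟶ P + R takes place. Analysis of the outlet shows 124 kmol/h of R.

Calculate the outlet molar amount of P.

For R: n = n₀ + 1ξ → 124 = 0 + 1ξ, giving ξ = 124 kmol/h.
Outlet amounts (n = n₀ + ν ξ):
  Q: 470 − 1(124) = 346
  P: 0 + 1(124) = 124
  R: 0 + 1(124) = 124

124 kmol/h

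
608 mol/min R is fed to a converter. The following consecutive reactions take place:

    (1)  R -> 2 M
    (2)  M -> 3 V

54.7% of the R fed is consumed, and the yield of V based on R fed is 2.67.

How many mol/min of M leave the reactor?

Conversion of R: R consumed = 1ξ₁ = 0.547 × 608 → ξ₁ = 332.6 mol/min.
Yield of V: 3ξ₂ / 608 = 2.67 → ξ₂ = 541.1 mol/min.
Outlet amounts (n = n₀ + Σ ν·ξ):
  R: 608 − 1(332.6) = 275.4
  M: 0 + 2(332.6) − 1(541.1) = 124
  V: 0 + 3(541.1) = 1623

124 mol/min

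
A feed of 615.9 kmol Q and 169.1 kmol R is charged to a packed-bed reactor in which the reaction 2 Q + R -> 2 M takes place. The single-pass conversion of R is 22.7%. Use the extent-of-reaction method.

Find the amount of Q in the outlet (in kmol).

539 kmol

R reacted = 0.227 × 169.1 = 38.39 kmol; ν_R = −1, so ξ = 38.39/1 = 38.39 kmol.
Outlet amounts (n = n₀ + ν ξ):
  Q: 615.9 − 2(38.39) = 539.1
  R: 169.1 − 1(38.39) = 130.7
  M: 0 + 2(38.39) = 76.77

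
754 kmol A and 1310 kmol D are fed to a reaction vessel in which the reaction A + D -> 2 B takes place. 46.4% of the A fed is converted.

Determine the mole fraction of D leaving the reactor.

0.465

A reacted = 0.464 × 754 = 349.9 kmol; ν_A = −1, so ξ = 349.9/1 = 349.9 kmol.
Outlet amounts (n = n₀ + ν ξ):
  A: 754 − 1(349.9) = 404.1
  D: 1310 − 1(349.9) = 960.1
  B: 0 + 2(349.9) = 699.7
Total out = 2064 kmol; y_D = 960.1 / 2064 = 0.4652.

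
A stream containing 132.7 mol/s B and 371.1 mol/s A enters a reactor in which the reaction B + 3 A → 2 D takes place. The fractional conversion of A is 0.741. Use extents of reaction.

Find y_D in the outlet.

A reacted = 0.741 × 371.1 = 275 mol/s; ν_A = −3, so ξ = 275/3 = 91.66 mol/s.
Outlet amounts (n = n₀ + ν ξ):
  B: 132.7 − 1(91.66) = 41.04
  A: 371.1 − 3(91.66) = 96.11
  D: 0 + 2(91.66) = 183.3
Total out = 320.5 mol/s; y_D = 183.3 / 320.5 = 0.572.

0.572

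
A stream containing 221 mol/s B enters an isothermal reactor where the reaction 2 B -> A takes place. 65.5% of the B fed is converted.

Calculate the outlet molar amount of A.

72.4 mol/s

B reacted = 0.655 × 221 = 144.8 mol/s; ν_B = −2, so ξ = 144.8/2 = 72.38 mol/s.
Outlet amounts (n = n₀ + ν ξ):
  B: 221 − 2(72.38) = 76.25
  A: 0 + 1(72.38) = 72.38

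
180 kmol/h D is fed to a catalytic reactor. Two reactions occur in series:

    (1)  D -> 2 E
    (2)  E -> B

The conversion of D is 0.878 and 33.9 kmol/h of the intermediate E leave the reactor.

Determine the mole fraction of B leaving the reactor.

0.835

Conversion of D: D consumed = 1ξ₁ = 0.878 × 180 → ξ₁ = 158 kmol/h.
E balance: n_E = 0 + 2ξ₁ − 1ξ₂ = 33.9 → ξ₂ = (2·158 − 33.9)/1 = 282.2 kmol/h.
Outlet amounts (n = n₀ + Σ ν·ξ):
  D: 180 − 1(158) = 21.96
  E: 0 + 2(158) − 1(282.2) = 33.9
  B: 0 + 1(282.2) = 282.2
Total out = 338 kmol/h; y_B = 282.2 / 338 = 0.8348.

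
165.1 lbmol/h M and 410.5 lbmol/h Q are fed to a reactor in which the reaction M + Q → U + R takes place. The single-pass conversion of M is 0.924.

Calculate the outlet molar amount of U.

153 lbmol/h

M reacted = 0.924 × 165.1 = 152.6 lbmol/h; ν_M = −1, so ξ = 152.6/1 = 152.6 lbmol/h.
Outlet amounts (n = n₀ + ν ξ):
  M: 165.1 − 1(152.6) = 12.55
  Q: 410.5 − 1(152.6) = 257.9
  U: 0 + 1(152.6) = 152.6
  R: 0 + 1(152.6) = 152.6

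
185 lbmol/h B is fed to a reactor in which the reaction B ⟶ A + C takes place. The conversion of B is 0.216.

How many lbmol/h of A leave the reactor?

B reacted = 0.216 × 185 = 39.96 lbmol/h; ν_B = −1, so ξ = 39.96/1 = 39.96 lbmol/h.
Outlet amounts (n = n₀ + ν ξ):
  B: 185 − 1(39.96) = 145
  A: 0 + 1(39.96) = 39.96
  C: 0 + 1(39.96) = 39.96

40 lbmol/h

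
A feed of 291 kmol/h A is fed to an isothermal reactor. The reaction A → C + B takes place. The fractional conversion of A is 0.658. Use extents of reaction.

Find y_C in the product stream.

0.397

A reacted = 0.658 × 291 = 191.5 kmol/h; ν_A = −1, so ξ = 191.5/1 = 191.5 kmol/h.
Outlet amounts (n = n₀ + ν ξ):
  A: 291 − 1(191.5) = 99.52
  C: 0 + 1(191.5) = 191.5
  B: 0 + 1(191.5) = 191.5
Total out = 482.5 kmol/h; y_C = 191.5 / 482.5 = 0.3969.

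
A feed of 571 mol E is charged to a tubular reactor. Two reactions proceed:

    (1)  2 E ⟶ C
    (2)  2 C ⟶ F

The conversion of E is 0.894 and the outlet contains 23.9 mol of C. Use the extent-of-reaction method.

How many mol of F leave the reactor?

116 mol

Conversion of E: E consumed = 2ξ₁ = 0.894 × 571 → ξ₁ = 255.2 mol.
C balance: n_C = 0 + 1ξ₁ − 2ξ₂ = 23.9 → ξ₂ = (1·255.2 − 23.9)/2 = 115.7 mol.
Outlet amounts (n = n₀ + Σ ν·ξ):
  E: 571 − 2(255.2) = 60.53
  C: 0 + 1(255.2) − 2(115.7) = 23.9
  F: 0 + 1(115.7) = 115.7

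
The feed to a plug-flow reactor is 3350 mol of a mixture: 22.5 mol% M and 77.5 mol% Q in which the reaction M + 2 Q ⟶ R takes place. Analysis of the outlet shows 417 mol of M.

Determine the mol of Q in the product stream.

1920 mol

For M: n = n₀ − 1ξ → 417 = 753.8 − 1ξ, giving ξ = 336.8 mol.
Outlet amounts (n = n₀ + ν ξ):
  M: 753.8 − 1(336.8) = 417
  Q: 2596 − 2(336.8) = 1923
  R: 0 + 1(336.8) = 336.8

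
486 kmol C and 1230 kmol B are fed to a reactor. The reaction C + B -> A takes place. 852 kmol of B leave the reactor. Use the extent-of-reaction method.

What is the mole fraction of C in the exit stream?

0.0807

For B: n = n₀ − 1ξ → 852 = 1230 − 1ξ, giving ξ = 378 kmol.
Outlet amounts (n = n₀ + ν ξ):
  C: 486 − 1(378) = 108
  B: 1230 − 1(378) = 852
  A: 0 + 1(378) = 378
Total out = 1338 kmol; y_C = 108 / 1338 = 0.08072.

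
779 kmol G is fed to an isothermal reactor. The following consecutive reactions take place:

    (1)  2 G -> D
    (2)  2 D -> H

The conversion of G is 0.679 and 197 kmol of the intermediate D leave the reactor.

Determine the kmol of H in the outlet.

Conversion of G: G consumed = 2ξ₁ = 0.679 × 779 → ξ₁ = 264.5 kmol.
D balance: n_D = 0 + 1ξ₁ − 2ξ₂ = 197 → ξ₂ = (1·264.5 − 197)/2 = 33.74 kmol.
Outlet amounts (n = n₀ + Σ ν·ξ):
  G: 779 − 2(264.5) = 250.1
  D: 0 + 1(264.5) − 2(33.74) = 197
  H: 0 + 1(33.74) = 33.74

33.7 kmol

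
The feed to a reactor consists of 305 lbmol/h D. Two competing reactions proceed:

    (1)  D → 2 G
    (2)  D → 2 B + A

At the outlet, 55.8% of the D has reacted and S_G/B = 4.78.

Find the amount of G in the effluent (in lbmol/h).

Conversion of D: D consumed = 0.558 × 305 = 170.2 lbmol/h = 1ξ₁ + 1ξ₂.
Selectivity: 2ξ₁ / (2ξ₂) = 4.78 → ξ₁ = 4.78 ξ₂.
Substitute: (1·4.78 + 1) ξ₂ = 170.2 → ξ₂ = 29.44 lbmol/h, ξ₁ = 140.7 lbmol/h.
Outlet amounts (n = n₀ + Σ ν·ξ):
  D: 305 − 1(140.7) − 1(29.44) = 134.8
  G: 0 + 2(140.7) = 281.5
  B: 0 + 2(29.44) = 58.89
  A: 0 + 1(29.44) = 29.44

281 lbmol/h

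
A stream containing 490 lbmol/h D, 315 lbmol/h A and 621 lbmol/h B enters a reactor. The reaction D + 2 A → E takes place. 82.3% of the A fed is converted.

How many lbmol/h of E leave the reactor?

130 lbmol/h

A reacted = 0.823 × 315 = 259.2 lbmol/h; ν_A = −2, so ξ = 259.2/2 = 129.6 lbmol/h.
Outlet amounts (n = n₀ + ν ξ):
  D: 490 − 1(129.6) = 360.4
  A: 315 − 2(129.6) = 55.75
  E: 0 + 1(129.6) = 129.6
  B: 621 (inert)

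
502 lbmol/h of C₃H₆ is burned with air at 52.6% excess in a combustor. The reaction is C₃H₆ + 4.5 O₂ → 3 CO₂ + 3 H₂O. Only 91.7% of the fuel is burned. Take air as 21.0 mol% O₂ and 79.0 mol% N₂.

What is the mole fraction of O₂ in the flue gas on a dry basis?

Stoichiometric O₂ = 4.5 × 502 = 2259 lbmol/h; O₂ fed = 2259 × 1.526 = 3447 lbmol/h.
N₂ fed = 3447 × 79/21 = 12970 lbmol/h.
Fuel reacted = 0.917 × 502 → ξ = 460.3 lbmol/h.
Outlet (n = n₀ + ν ξ):
  C₃H₆: 502 − 1(460.3) = 41.67
  O₂: 3447 − 4.5(460.3) = 1376
  N₂: 12970 (inert)
  CO₂: 0 + 3(460.3) = 1381
  H₂O: 0 + 3(460.3) = 1381
Dry total = 15770 lbmol/h; y_O₂ (dry) = 1376 / 15770 = 0.08726.

0.0873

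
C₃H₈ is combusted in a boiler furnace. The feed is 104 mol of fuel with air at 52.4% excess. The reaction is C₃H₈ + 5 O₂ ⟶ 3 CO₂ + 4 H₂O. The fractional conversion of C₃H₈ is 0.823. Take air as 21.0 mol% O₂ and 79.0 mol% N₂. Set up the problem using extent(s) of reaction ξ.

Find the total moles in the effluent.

Stoichiometric O₂ = 5 × 104 = 520 mol; O₂ fed = 520 × 1.524 = 792.5 mol.
N₂ fed = 792.5 × 79/21 = 2981 mol.
Fuel reacted = 0.823 × 104 → ξ = 85.59 mol.
Outlet (n = n₀ + ν ξ):
  C₃H₈: 104 − 1(85.59) = 18.41
  O₂: 792.5 − 5(85.59) = 364.5
  N₂: 2981 (inert)
  CO₂: 0 + 3(85.59) = 256.8
  H₂O: 0 + 4(85.59) = 342.4
Total out = 18.41 + 364.5 + 2981 + 256.8 + 342.4 = 3963 mol.

3960 mol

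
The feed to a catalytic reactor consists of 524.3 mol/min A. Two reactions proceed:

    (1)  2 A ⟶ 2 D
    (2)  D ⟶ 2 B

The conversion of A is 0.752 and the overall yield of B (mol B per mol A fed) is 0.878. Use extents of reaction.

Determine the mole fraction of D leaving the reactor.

Conversion of A: A consumed = 2ξ₁ = 0.752 × 524.3 → ξ₁ = 197.1 mol/min.
Yield of B: 2ξ₂ / 524.3 = 0.878 → ξ₂ = 230.2 mol/min.
Outlet amounts (n = n₀ + Σ ν·ξ):
  A: 524.3 − 2(197.1) = 130
  D: 0 + 2(197.1) − 1(230.2) = 164.1
  B: 0 + 2(230.2) = 460.3
Total out = 754.5 mol/min; y_D = 164.1 / 754.5 = 0.2175.

0.218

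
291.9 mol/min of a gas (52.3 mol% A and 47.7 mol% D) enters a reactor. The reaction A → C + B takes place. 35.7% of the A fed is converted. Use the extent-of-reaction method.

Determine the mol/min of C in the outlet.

A reacted = 0.357 × 152.7 = 54.5 mol/min; ν_A = −1, so ξ = 54.5/1 = 54.5 mol/min.
Outlet amounts (n = n₀ + ν ξ):
  A: 152.7 − 1(54.5) = 98.16
  C: 0 + 1(54.5) = 54.5
  B: 0 + 1(54.5) = 54.5
  D: 139.2 (inert)

54.5 mol/min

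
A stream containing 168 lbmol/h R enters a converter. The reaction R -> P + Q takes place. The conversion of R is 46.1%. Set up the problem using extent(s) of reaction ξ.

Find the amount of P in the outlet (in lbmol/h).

77.4 lbmol/h

R reacted = 0.461 × 168 = 77.45 lbmol/h; ν_R = −1, so ξ = 77.45/1 = 77.45 lbmol/h.
Outlet amounts (n = n₀ + ν ξ):
  R: 168 − 1(77.45) = 90.55
  P: 0 + 1(77.45) = 77.45
  Q: 0 + 1(77.45) = 77.45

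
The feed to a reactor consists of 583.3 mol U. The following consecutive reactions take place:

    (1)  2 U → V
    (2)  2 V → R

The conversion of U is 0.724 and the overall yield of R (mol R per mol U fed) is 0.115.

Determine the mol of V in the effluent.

Conversion of U: U consumed = 2ξ₁ = 0.724 × 583.3 → ξ₁ = 211.2 mol.
Yield of R: 1ξ₂ / 583.3 = 0.115 → ξ₂ = 67.08 mol.
Outlet amounts (n = n₀ + Σ ν·ξ):
  U: 583.3 − 2(211.2) = 161
  V: 0 + 1(211.2) − 2(67.08) = 77
  R: 0 + 1(67.08) = 67.08

77 mol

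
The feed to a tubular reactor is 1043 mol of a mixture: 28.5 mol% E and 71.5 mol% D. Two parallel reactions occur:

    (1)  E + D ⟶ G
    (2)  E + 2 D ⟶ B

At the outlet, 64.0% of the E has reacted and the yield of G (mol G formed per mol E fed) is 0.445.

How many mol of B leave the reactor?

58 mol

Yield of G: 1ξ₁ / 297.3 = 0.445 → ξ₁ = 132.3 mol.
Conversion of E: 1ξ₁ + 1ξ₂ = 0.64 × 297.3 = 190.2 → ξ₂ = 57.96 mol.
Outlet amounts (n = n₀ + Σ ν·ξ):
  E: 297.3 − 1(132.3) − 1(57.96) = 107
  D: 745.7 − 1(132.3) − 2(57.96) = 497.5
  G: 0 + 1(132.3) = 132.3
  B: 0 + 1(57.96) = 57.96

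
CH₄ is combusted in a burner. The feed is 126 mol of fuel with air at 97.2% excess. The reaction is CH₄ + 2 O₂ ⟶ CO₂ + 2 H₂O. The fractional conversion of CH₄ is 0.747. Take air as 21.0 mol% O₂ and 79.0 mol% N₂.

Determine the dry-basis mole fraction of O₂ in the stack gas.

0.134

Stoichiometric O₂ = 2 × 126 = 252 mol; O₂ fed = 252 × 1.972 = 496.9 mol.
N₂ fed = 496.9 × 79/21 = 1869 mol.
Fuel reacted = 0.747 × 126 → ξ = 94.12 mol.
Outlet (n = n₀ + ν ξ):
  CH₄: 126 − 1(94.12) = 31.88
  O₂: 496.9 − 2(94.12) = 308.7
  N₂: 1869 (inert)
  CO₂: 0 + 1(94.12) = 94.12
  H₂O: 0 + 2(94.12) = 188.2
Dry total = 2304 mol; y_O₂ (dry) = 308.7 / 2304 = 0.134.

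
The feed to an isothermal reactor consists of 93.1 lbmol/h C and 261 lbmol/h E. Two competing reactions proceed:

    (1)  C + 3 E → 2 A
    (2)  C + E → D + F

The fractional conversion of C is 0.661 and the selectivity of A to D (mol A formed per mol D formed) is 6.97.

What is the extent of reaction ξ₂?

Conversion of C: C consumed = 0.661 × 93.1 = 61.54 lbmol/h = 1ξ₁ + 1ξ₂.
Selectivity: 2ξ₁ / (1ξ₂) = 6.97 → ξ₁ = 3.485 ξ₂.
Substitute: (1·3.485 + 1) ξ₂ = 61.54 → ξ₂ = 13.72 lbmol/h, ξ₁ = 47.82 lbmol/h.
Outlet amounts (n = n₀ + Σ ν·ξ):
  C: 93.1 − 1(47.82) − 1(13.72) = 31.56
  E: 261 − 3(47.82) − 1(13.72) = 103.8
  A: 0 + 2(47.82) = 95.64
  D: 0 + 1(13.72) = 13.72
  F: 0 + 1(13.72) = 13.72

ξ₂ = 13.7 lbmol/h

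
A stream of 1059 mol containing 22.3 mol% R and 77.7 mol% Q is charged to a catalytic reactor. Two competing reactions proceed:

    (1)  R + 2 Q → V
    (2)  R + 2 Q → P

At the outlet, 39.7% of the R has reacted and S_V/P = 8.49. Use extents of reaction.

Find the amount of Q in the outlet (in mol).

635 mol

Conversion of R: R consumed = 0.397 × 236.2 = 93.75 mol = 1ξ₁ + 1ξ₂.
Selectivity: 1ξ₁ / (1ξ₂) = 8.49 → ξ₁ = 8.49 ξ₂.
Substitute: (1·8.49 + 1) ξ₂ = 93.75 → ξ₂ = 9.879 mol, ξ₁ = 83.88 mol.
Outlet amounts (n = n₀ + Σ ν·ξ):
  R: 236.2 − 1(83.88) − 1(9.879) = 142.4
  Q: 822.8 − 2(83.88) − 2(9.879) = 635.3
  V: 0 + 1(83.88) = 83.88
  P: 0 + 1(9.879) = 9.879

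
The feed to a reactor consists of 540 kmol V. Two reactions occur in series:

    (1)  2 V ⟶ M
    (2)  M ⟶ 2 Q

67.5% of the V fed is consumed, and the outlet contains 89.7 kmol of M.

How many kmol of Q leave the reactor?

185 kmol

Conversion of V: V consumed = 2ξ₁ = 0.675 × 540 → ξ₁ = 182.2 kmol.
M balance: n_M = 0 + 1ξ₁ − 1ξ₂ = 89.7 → ξ₂ = (1·182.2 − 89.7)/1 = 92.55 kmol.
Outlet amounts (n = n₀ + Σ ν·ξ):
  V: 540 − 2(182.2) = 175.5
  M: 0 + 1(182.2) − 1(92.55) = 89.7
  Q: 0 + 2(92.55) = 185.1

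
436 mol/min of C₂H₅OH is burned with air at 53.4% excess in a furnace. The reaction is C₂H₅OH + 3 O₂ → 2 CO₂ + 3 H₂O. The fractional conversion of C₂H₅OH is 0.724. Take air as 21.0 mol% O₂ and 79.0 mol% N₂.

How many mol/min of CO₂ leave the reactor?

631 mol/min

Stoichiometric O₂ = 3 × 436 = 1308 mol/min; O₂ fed = 1308 × 1.534 = 2006 mol/min.
N₂ fed = 2006 × 79/21 = 7548 mol/min.
Fuel reacted = 0.724 × 436 → ξ = 315.7 mol/min.
Outlet (n = n₀ + ν ξ):
  C₂H₅OH: 436 − 1(315.7) = 120.3
  O₂: 2006 − 3(315.7) = 1059
  N₂: 7548 (inert)
  CO₂: 0 + 2(315.7) = 631.3
  H₂O: 0 + 3(315.7) = 947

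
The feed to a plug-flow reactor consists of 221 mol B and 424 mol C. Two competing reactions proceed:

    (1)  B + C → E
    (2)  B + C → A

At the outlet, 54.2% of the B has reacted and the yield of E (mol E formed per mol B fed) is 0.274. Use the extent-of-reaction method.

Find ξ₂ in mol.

Yield of E: 1ξ₁ / 221 = 0.274 → ξ₁ = 60.55 mol.
Conversion of B: 1ξ₁ + 1ξ₂ = 0.542 × 221 = 119.8 → ξ₂ = 59.23 mol.
Outlet amounts (n = n₀ + Σ ν·ξ):
  B: 221 − 1(60.55) − 1(59.23) = 101.2
  C: 424 − 1(60.55) − 1(59.23) = 304.2
  E: 0 + 1(60.55) = 60.55
  A: 0 + 1(59.23) = 59.23

ξ₂ = 59.2 mol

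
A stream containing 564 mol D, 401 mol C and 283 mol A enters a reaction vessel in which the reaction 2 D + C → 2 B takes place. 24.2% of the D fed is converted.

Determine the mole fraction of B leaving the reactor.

0.116

D reacted = 0.242 × 564 = 136.5 mol; ν_D = −2, so ξ = 136.5/2 = 68.24 mol.
Outlet amounts (n = n₀ + ν ξ):
  D: 564 − 2(68.24) = 427.5
  C: 401 − 1(68.24) = 332.8
  B: 0 + 2(68.24) = 136.5
  A: 283 (inert)
Total out = 1180 mol; y_B = 136.5 / 1180 = 0.1157.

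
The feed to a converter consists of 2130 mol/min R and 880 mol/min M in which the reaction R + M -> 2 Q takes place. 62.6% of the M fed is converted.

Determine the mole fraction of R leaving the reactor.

0.525

M reacted = 0.626 × 880 = 550.9 mol/min; ν_M = −1, so ξ = 550.9/1 = 550.9 mol/min.
Outlet amounts (n = n₀ + ν ξ):
  R: 2130 − 1(550.9) = 1579
  M: 880 − 1(550.9) = 329.1
  Q: 0 + 2(550.9) = 1102
Total out = 3010 mol/min; y_R = 1579 / 3010 = 0.5246.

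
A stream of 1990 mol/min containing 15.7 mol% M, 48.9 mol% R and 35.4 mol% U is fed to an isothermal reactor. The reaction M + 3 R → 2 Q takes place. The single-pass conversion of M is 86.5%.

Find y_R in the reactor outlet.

0.112

M reacted = 0.865 × 312.4 = 270.3 mol/min; ν_M = −1, so ξ = 270.3/1 = 270.3 mol/min.
Outlet amounts (n = n₀ + ν ξ):
  M: 312.4 − 1(270.3) = 42.18
  R: 973.1 − 3(270.3) = 162.4
  Q: 0 + 2(270.3) = 540.5
  U: 704.5 (inert)
Total out = 1449 mol/min; y_R = 162.4 / 1449 = 0.112.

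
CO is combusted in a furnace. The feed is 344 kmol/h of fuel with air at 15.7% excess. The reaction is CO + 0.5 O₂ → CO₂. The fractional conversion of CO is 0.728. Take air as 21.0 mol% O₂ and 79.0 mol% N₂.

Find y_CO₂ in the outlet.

Stoichiometric O₂ = 0.5 × 344 = 172 kmol/h; O₂ fed = 172 × 1.157 = 199 kmol/h.
N₂ fed = 199 × 79/21 = 748.6 kmol/h.
Fuel reacted = 0.728 × 344 → ξ = 250.4 kmol/h.
Outlet (n = n₀ + ν ξ):
  CO: 344 − 1(250.4) = 93.57
  O₂: 199 − 0.5(250.4) = 73.79
  N₂: 748.6 (inert)
  CO₂: 0 + 1(250.4) = 250.4
Total out = 1166 kmol/h; y_CO₂ = 250.4 / 1166 = 0.2147.

0.215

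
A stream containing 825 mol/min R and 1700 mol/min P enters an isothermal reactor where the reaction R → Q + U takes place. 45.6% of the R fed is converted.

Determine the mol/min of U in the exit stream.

R reacted = 0.456 × 825 = 376.2 mol/min; ν_R = −1, so ξ = 376.2/1 = 376.2 mol/min.
Outlet amounts (n = n₀ + ν ξ):
  R: 825 − 1(376.2) = 448.8
  Q: 0 + 1(376.2) = 376.2
  U: 0 + 1(376.2) = 376.2
  P: 1700 (inert)

376 mol/min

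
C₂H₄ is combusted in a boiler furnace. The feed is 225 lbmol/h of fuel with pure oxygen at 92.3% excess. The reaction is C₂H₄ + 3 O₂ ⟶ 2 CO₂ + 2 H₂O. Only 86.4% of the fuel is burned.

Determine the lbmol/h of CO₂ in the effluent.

Stoichiometric O₂ = 3 × 225 = 675 lbmol/h; O₂ fed = 675 × 1.923 = 1298 lbmol/h.
Fuel reacted = 0.864 × 225 → ξ = 194.4 lbmol/h.
Outlet (n = n₀ + ν ξ):
  C₂H₄: 225 − 1(194.4) = 30.6
  O₂: 1298 − 3(194.4) = 714.8
  CO₂: 0 + 2(194.4) = 388.8
  H₂O: 0 + 2(194.4) = 388.8

389 lbmol/h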